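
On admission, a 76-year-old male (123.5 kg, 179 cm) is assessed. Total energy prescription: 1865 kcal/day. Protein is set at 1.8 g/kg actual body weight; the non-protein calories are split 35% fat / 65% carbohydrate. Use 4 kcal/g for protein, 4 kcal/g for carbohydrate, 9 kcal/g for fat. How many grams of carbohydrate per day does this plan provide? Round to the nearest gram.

159 g/day

Protein = 1.8 × 123.5 = 222.3 g → 222.3 × 4 = 889.2 kcal.
Non-protein calories = 1865 − 889.2 = 975.8 kcal.
Fat: 35% × 975.8 = 341.53 kcal; carbohydrate: 634.27 kcal.
Carbohydrate: 634.27 kcal ÷ 4 kcal/g = 158.5675 g.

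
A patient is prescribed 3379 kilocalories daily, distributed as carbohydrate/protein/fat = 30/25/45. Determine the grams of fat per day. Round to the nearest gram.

169 g/day

Fat energy = 45% × 3379 = 1520.55 kcal.
At 9 kcal/g: 1520.55 ÷ 9 = 168.95 g.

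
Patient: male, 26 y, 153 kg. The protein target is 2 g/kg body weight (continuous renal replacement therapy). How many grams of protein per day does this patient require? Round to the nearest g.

306 g/day

Protein = 2 g/kg × 153 kg = 306 g/day.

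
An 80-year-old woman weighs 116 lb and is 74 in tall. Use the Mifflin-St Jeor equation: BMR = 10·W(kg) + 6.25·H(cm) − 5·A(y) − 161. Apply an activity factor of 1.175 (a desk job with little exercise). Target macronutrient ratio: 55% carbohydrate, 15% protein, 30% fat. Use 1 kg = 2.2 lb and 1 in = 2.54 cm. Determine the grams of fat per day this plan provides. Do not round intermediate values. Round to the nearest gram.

Convert to metric: weight = 116 ÷ 2.2 = 52.7273 kg; height = 74 × 2.54 = 187.96 cm.
Mifflin-St Jeor (female): BMR = 10(52.7273) + 6.25(187.96) − 5(80) − 161 = 527.2727 + 1174.75 − 400 − 161 = 1141.0227 kcal/day.
TEE = 1141.0227 × 1.175 = 1340.7017 kcal/day.
Fat energy = 30% × 1340.7017 = 402.2105 kcal.
Fat = 402.2105 ÷ 9 kcal/g = 44.6901 g.

45 g/day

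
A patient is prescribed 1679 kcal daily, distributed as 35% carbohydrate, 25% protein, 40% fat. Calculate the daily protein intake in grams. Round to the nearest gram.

Protein energy = 25% × 1679 = 419.75 kcal.
At 4 kcal/g: 419.75 ÷ 4 = 104.9375 g.

105 g/day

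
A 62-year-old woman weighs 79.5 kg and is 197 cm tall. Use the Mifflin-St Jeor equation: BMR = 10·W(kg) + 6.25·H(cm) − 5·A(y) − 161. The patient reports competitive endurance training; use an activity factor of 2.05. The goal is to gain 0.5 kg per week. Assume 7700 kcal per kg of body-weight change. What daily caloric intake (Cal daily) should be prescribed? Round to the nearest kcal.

3738 Cal daily

Mifflin-St Jeor (female): BMR = 10(79.5) + 6.25(197) − 5(62) − 161 = 795 + 1231.25 − 310 − 161 = 1555.25 kcal/day.
TEE = 1555.25 × 2.05 = 3188.2625 kcal/day.
Required daily surplus = 0.5 × 7700 ÷ 7 = 550 kcal/day.
Target intake = 3188.2625 + 550 = 3738.2625 kcal/day.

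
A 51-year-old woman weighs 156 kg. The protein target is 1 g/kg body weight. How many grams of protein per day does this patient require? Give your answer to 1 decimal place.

Protein = 1 g/kg × 156 kg = 156 g/day.

156.0 g/day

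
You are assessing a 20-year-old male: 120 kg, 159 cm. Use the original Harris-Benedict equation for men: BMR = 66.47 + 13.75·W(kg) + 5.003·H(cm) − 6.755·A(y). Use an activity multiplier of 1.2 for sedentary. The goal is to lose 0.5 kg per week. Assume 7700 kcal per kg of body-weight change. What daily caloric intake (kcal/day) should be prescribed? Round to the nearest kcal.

Harris-Benedict: BMR = 66.47 + 13.75(120) + 5.003(159) − 6.755(20) = 2376.847 kcal/day.
TEE = 2376.847 × 1.2 = 2852.2164 kcal/day.
Required daily deficit = 0.5 × 7700 ÷ 7 = 550 kcal/day.
Target intake = 2852.2164 − 550 = 2302.2164 kcal/day.

2302 kcal/day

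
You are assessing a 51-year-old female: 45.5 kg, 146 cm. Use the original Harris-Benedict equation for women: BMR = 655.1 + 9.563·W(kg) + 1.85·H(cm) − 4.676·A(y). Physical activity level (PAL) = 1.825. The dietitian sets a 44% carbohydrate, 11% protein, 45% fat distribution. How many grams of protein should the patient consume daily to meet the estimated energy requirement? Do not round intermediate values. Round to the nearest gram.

56 g/day

Harris-Benedict: BMR = 655.1 + 9.563(45.5) + 1.85(146) − 4.676(51) = 1121.8405 kcal/day.
TEE = 1121.8405 × 1.825 = 2047.3589 kcal/day.
Protein energy = 11% × 2047.3589 = 225.2095 kcal.
Protein = 225.2095 ÷ 4 kcal/g = 56.3024 g.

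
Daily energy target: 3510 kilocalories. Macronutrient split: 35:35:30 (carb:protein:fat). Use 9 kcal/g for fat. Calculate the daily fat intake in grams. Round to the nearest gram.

117 g/day

Fat energy = 30% × 3510 = 1053 kcal.
At 9 kcal/g: 1053 ÷ 9 = 117 g.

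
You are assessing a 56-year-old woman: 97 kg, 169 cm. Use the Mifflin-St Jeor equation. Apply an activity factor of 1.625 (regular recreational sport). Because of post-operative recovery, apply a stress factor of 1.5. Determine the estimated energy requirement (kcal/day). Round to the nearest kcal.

Mifflin-St Jeor (female): BMR = 10(97) + 6.25(169) − 5(56) − 161 = 970 + 1056.25 − 280 − 161 = 1585.25 kcal/day.
TEE = BMR × activity factor = 1585.25 × 1.625 = 2576.0313 kcal/day.
Apply stress factor: 2576.0313 × 1.5 = 3864.0469 kcal/day.

3864 kcal/day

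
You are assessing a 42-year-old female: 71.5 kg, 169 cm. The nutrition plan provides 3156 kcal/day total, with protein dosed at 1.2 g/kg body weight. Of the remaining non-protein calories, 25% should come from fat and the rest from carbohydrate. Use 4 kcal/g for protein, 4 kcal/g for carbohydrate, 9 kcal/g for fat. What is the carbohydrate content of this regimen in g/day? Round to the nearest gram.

Protein = 1.2 × 71.5 = 85.8 g → 85.8 × 4 = 343.2 kcal.
Non-protein calories = 3156 − 343.2 = 2812.8 kcal.
Fat: 25% × 2812.8 = 703.2 kcal; carbohydrate: 2109.6 kcal.
Carbohydrate: 2109.6 kcal ÷ 4 kcal/g = 527.4 g.

527 g/day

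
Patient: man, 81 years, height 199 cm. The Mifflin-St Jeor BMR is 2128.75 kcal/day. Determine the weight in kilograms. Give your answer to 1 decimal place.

128.5 kg

2128.75 = 10·W + 6.25(199) − 5(81) + 5
10·W = 2128.75 − 843.75 = 1285, so W = 128.5 kg.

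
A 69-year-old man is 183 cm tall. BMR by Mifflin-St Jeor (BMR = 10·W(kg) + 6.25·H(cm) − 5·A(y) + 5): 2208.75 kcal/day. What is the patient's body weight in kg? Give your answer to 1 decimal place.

140.5 kg

2208.75 = 10·W + 6.25(183) − 5(69) + 5
10·W = 2208.75 − 803.75 = 1405, so W = 140.5 kg.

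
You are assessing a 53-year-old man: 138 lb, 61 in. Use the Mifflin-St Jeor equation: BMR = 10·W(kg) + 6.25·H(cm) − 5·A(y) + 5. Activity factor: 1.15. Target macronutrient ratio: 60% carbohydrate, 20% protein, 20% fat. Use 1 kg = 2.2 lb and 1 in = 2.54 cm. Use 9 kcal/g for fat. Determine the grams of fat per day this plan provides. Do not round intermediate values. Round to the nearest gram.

34 g/day

Convert to metric: weight = 138 ÷ 2.2 = 62.7273 kg; height = 61 × 2.54 = 154.94 cm.
Mifflin-St Jeor (male): BMR = 10(62.7273) + 6.25(154.94) − 5(53) + 5 = 627.2727 + 968.375 − 265 + 5 = 1335.6477 kcal/day.
TEE = 1335.6477 × 1.15 = 1535.9949 kcal/day.
Fat energy = 20% × 1535.9949 = 307.199 kcal.
Fat = 307.199 ÷ 9 kcal/g = 34.1332 g.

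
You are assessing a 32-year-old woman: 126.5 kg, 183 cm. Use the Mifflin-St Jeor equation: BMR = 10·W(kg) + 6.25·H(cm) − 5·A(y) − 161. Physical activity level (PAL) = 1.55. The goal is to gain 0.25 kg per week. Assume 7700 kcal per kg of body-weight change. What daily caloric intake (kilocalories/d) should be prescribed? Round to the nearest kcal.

3511 kilocalories/d

Mifflin-St Jeor (female): BMR = 10(126.5) + 6.25(183) − 5(32) − 161 = 1265 + 1143.75 − 160 − 161 = 2087.75 kcal/day.
TEE = 2087.75 × 1.55 = 3236.0125 kcal/day.
Required daily surplus = 0.25 × 7700 ÷ 7 = 275 kcal/day.
Target intake = 3236.0125 + 275 = 3511.0125 kcal/day.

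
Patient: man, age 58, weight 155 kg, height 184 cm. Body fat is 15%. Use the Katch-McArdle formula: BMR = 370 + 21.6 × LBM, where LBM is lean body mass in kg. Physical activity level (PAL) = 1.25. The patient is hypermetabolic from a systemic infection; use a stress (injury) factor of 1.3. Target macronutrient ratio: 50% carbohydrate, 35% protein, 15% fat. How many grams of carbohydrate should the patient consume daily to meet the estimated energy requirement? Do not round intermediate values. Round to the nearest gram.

653 g/day

LBM = 155 × (1 − 0.15) = 131.75 kg. Katch-McArdle: BMR = 370 + 21.6 × 131.75 = 3215.8 kcal/day.
TEE = 3215.8 × 1.25 = 4019.75 kcal/day.
With stress factor 1.3: 4019.75 × 1.3 = 5225.675 kcal/day.
Carbohydrate energy = 50% × 5225.675 = 2612.8375 kcal.
Carbohydrate = 2612.8375 ÷ 4 kcal/g = 653.2094 g.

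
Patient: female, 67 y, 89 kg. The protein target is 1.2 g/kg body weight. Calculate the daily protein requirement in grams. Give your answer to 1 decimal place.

106.8 g/day

Protein = 1.2 g/kg × 89 kg = 106.8 g/day.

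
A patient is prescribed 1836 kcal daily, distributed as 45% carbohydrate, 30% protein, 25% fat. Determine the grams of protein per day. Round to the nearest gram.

Protein energy = 30% × 1836 = 550.8 kcal.
At 4 kcal/g: 550.8 ÷ 4 = 137.7 g.

138 g/day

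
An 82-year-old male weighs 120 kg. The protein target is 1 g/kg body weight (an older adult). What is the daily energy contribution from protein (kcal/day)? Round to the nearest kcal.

480 kcal/day

Protein = 1 g/kg × 120 kg = 120 g/day.
Protein energy = 120 g × 4 kcal/g = 480 kcal/day.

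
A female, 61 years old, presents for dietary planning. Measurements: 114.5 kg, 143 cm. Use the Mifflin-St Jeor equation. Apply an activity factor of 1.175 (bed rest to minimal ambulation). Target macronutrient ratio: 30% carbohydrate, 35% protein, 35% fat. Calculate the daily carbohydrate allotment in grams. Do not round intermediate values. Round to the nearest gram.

Mifflin-St Jeor (female): BMR = 10(114.5) + 6.25(143) − 5(61) − 161 = 1145 + 893.75 − 305 − 161 = 1572.75 kcal/day.
TEE = 1572.75 × 1.175 = 1847.9813 kcal/day.
Carbohydrate energy = 30% × 1847.9813 = 554.3944 kcal.
Carbohydrate = 554.3944 ÷ 4 kcal/g = 138.5986 g.

139 g/day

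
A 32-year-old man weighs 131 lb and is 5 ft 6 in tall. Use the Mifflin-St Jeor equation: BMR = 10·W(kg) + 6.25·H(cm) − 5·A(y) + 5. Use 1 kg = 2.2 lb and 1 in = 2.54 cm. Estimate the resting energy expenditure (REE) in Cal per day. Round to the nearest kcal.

1488 Cal per day

Convert to metric: weight = 131 ÷ 2.2 = 59.5455 kg; height = (5×12 + 6) × 2.54 = 66 × 2.54 = 167.64 cm.
Mifflin-St Jeor (male): BMR = 10(59.5455) + 6.25(167.64) − 5(32) + 5 = 595.4545 + 1047.75 − 160 + 5 = 1488.2045 kcal/day.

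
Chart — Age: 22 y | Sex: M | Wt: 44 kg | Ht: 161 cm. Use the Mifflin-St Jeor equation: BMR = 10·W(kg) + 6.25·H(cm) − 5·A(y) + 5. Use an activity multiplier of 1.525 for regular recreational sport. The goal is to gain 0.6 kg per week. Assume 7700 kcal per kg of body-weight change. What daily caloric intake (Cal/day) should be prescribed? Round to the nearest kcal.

Mifflin-St Jeor (male): BMR = 10(44) + 6.25(161) − 5(22) + 5 = 440 + 1006.25 − 110 + 5 = 1341.25 kcal/day.
TEE = 1341.25 × 1.525 = 2045.4063 kcal/day.
Required daily surplus = 0.6 × 7700 ÷ 7 = 660 kcal/day.
Target intake = 2045.4063 + 660 = 2705.4063 kcal/day.

2705 Cal/day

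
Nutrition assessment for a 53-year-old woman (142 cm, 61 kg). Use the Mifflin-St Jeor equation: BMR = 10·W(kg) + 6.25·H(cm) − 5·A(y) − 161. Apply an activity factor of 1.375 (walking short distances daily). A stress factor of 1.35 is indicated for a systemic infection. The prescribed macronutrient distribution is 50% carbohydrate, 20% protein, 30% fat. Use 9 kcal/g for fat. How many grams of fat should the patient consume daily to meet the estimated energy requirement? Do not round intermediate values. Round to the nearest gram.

Mifflin-St Jeor (female): BMR = 10(61) + 6.25(142) − 5(53) − 161 = 610 + 887.5 − 265 − 161 = 1071.5 kcal/day.
TEE = 1071.5 × 1.375 = 1473.3125 kcal/day.
With stress factor 1.35: 1473.3125 × 1.35 = 1988.9719 kcal/day.
Fat energy = 30% × 1988.9719 = 596.6916 kcal.
Fat = 596.6916 ÷ 9 kcal/g = 66.2991 g.

66 g/day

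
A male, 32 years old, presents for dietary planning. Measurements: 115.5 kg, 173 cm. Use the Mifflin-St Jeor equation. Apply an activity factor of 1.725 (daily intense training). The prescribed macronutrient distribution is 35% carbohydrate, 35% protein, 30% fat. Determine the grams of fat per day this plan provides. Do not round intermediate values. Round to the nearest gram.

Mifflin-St Jeor (male): BMR = 10(115.5) + 6.25(173) − 5(32) + 5 = 1155 + 1081.25 − 160 + 5 = 2081.25 kcal/day.
TEE = 2081.25 × 1.725 = 3590.1563 kcal/day.
Fat energy = 30% × 3590.1563 = 1077.0469 kcal.
Fat = 1077.0469 ÷ 9 kcal/g = 119.6719 g.

120 g/day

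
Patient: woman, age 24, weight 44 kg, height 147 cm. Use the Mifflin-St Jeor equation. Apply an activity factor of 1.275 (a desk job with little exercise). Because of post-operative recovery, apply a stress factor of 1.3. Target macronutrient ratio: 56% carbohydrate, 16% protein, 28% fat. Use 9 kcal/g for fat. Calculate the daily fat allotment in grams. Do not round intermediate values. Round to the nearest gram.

56 g/day

Mifflin-St Jeor (female): BMR = 10(44) + 6.25(147) − 5(24) − 161 = 440 + 918.75 − 120 − 161 = 1077.75 kcal/day.
TEE = 1077.75 × 1.275 = 1374.1313 kcal/day.
With stress factor 1.3: 1374.1313 × 1.3 = 1786.3706 kcal/day.
Fat energy = 28% × 1786.3706 = 500.1838 kcal.
Fat = 500.1838 ÷ 9 kcal/g = 55.576 g.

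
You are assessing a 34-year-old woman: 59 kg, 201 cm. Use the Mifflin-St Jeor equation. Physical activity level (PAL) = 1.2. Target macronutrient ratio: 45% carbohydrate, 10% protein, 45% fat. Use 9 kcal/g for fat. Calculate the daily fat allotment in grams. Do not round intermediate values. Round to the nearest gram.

Mifflin-St Jeor (female): BMR = 10(59) + 6.25(201) − 5(34) − 161 = 590 + 1256.25 − 170 − 161 = 1515.25 kcal/day.
TEE = 1515.25 × 1.2 = 1818.3 kcal/day.
Fat energy = 45% × 1818.3 = 818.235 kcal.
Fat = 818.235 ÷ 9 kcal/g = 90.915 g.

91 g/day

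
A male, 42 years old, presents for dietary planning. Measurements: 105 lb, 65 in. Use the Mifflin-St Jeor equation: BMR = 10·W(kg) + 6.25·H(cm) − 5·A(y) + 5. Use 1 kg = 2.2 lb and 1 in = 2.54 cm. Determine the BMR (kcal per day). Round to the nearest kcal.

Convert to metric: weight = 105 ÷ 2.2 = 47.7273 kg; height = 65 × 2.54 = 165.1 cm.
Mifflin-St Jeor (male): BMR = 10(47.7273) + 6.25(165.1) − 5(42) + 5 = 477.2727 + 1031.875 − 210 + 5 = 1304.1477 kcal/day.

1304 kcal per day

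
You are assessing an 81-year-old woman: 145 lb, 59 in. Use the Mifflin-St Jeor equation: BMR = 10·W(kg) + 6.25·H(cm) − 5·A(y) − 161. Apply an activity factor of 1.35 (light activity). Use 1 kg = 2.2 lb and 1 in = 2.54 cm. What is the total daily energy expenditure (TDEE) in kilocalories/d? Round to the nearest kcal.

1390 kilocalories/d

Convert to metric: weight = 145 ÷ 2.2 = 65.9091 kg; height = 59 × 2.54 = 149.86 cm.
Mifflin-St Jeor (female): BMR = 10(65.9091) + 6.25(149.86) − 5(81) − 161 = 659.0909 + 936.625 − 405 − 161 = 1029.7159 kcal/day.
TEE = BMR × activity factor = 1029.7159 × 1.35 = 1390.1165 kcal/day.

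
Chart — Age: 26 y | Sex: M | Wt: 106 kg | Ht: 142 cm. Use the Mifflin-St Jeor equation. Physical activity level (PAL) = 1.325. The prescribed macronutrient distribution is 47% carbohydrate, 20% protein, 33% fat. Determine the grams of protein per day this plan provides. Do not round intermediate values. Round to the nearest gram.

121 g/day

Mifflin-St Jeor (male): BMR = 10(106) + 6.25(142) − 5(26) + 5 = 1060 + 887.5 − 130 + 5 = 1822.5 kcal/day.
TEE = 1822.5 × 1.325 = 2414.8125 kcal/day.
Protein energy = 20% × 2414.8125 = 482.9625 kcal.
Protein = 482.9625 ÷ 4 kcal/g = 120.7406 g.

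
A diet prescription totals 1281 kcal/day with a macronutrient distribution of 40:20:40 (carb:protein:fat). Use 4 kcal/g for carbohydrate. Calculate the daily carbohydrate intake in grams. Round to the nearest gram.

Carbohydrate energy = 40% × 1281 = 512.4 kcal.
At 4 kcal/g: 512.4 ÷ 4 = 128.1 g.

128 g/day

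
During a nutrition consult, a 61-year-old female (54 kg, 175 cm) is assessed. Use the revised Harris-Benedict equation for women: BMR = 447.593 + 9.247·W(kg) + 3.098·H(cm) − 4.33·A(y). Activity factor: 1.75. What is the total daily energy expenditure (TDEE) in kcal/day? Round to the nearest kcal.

2144 kcal/day

Harris-Benedict: BMR = 447.593 + 9.247(54) + 3.098(175) − 4.33(61) = 1224.951 kcal/day.
TEE = BMR × activity factor = 1224.951 × 1.75 = 2143.6643 kcal/day.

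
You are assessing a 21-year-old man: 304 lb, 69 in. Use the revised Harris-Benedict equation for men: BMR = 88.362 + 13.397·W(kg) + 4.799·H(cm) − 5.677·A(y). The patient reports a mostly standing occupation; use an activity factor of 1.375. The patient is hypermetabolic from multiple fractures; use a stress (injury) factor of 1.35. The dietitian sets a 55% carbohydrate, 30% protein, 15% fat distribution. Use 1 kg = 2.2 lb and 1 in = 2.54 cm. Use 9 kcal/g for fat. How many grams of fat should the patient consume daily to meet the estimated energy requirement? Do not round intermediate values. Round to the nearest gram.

Convert to metric: weight = 304 ÷ 2.2 = 138.1818 kg; height = 69 × 2.54 = 175.26 cm.
Harris-Benedict: BMR = 88.362 + 13.397(138.1818) + 4.799(175.26) − 5.677(21) = 2661.4396 kcal/day.
TEE = 2661.4396 × 1.375 = 3659.4794 kcal/day.
With stress factor 1.35: 3659.4794 × 1.35 = 4940.2972 kcal/day.
Fat energy = 15% × 4940.2972 = 741.0446 kcal.
Fat = 741.0446 ÷ 9 kcal/g = 82.3383 g.

82 g/day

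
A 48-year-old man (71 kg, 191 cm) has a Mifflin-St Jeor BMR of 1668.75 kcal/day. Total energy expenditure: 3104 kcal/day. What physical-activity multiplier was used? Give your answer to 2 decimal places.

1.86

Activity factor = TEE ÷ BMR = 3104 ÷ 1668.75 = 1.86.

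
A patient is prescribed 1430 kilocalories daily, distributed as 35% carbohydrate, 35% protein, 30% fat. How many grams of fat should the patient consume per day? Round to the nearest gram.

Fat energy = 30% × 1430 = 429 kcal.
At 9 kcal/g: 429 ÷ 9 = 47.6667 g.

48 g/day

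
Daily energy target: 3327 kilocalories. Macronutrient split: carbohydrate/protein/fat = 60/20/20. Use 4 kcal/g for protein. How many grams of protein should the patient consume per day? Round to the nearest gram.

Protein energy = 20% × 3327 = 665.4 kcal.
At 4 kcal/g: 665.4 ÷ 4 = 166.35 g.

166 g/day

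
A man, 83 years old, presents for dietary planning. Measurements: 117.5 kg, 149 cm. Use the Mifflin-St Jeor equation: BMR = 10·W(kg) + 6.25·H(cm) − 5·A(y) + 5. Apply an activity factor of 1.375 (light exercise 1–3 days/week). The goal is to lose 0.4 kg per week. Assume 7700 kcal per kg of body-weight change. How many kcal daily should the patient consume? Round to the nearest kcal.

1892 kcal daily

Mifflin-St Jeor (male): BMR = 10(117.5) + 6.25(149) − 5(83) + 5 = 1175 + 931.25 − 415 + 5 = 1696.25 kcal/day.
TEE = 1696.25 × 1.375 = 2332.3438 kcal/day.
Required daily deficit = 0.4 × 7700 ÷ 7 = 440 kcal/day.
Target intake = 2332.3438 − 440 = 1892.3438 kcal/day.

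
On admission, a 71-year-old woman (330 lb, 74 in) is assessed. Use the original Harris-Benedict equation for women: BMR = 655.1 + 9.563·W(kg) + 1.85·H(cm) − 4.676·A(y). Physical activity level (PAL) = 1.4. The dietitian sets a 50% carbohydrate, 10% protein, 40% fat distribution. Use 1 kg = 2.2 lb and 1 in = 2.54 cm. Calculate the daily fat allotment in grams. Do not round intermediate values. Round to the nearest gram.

131 g/day

Convert to metric: weight = 330 ÷ 2.2 = 150 kg; height = 74 × 2.54 = 187.96 cm.
Harris-Benedict: BMR = 655.1 + 9.563(150) + 1.85(187.96) − 4.676(71) = 2105.28 kcal/day.
TEE = 2105.28 × 1.4 = 2947.392 kcal/day.
Fat energy = 40% × 2947.392 = 1178.9568 kcal.
Fat = 1178.9568 ÷ 9 kcal/g = 130.9952 g.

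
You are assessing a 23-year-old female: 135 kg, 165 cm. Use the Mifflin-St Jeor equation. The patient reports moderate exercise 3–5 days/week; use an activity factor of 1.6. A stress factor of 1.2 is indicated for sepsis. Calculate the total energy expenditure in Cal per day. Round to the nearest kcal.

4042 Cal per day

Mifflin-St Jeor (female): BMR = 10(135) + 6.25(165) − 5(23) − 161 = 1350 + 1031.25 − 115 − 161 = 2105.25 kcal/day.
TEE = BMR × activity factor = 2105.25 × 1.6 = 3368.4 kcal/day.
Apply stress factor: 3368.4 × 1.2 = 4042.08 kcal/day.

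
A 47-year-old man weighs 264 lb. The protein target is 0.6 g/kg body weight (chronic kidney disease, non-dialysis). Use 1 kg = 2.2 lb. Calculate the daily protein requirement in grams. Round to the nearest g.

Weight in kg = 264 ÷ 2.2 = 120 kg.
Protein = 0.6 g/kg × 120 kg = 72 g/day.

72 g/day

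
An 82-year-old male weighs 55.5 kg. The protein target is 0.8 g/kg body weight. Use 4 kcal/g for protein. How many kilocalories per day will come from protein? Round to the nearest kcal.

Protein = 0.8 g/kg × 55.5 kg = 44.4 g/day.
Protein energy = 44.4 g × 4 kcal/g = 177.6 kcal/day.

178 kcal/day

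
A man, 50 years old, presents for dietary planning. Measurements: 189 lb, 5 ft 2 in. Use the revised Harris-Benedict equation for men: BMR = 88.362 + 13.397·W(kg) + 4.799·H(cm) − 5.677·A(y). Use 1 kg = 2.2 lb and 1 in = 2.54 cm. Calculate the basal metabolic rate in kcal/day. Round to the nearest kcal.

Convert to metric: weight = 189 ÷ 2.2 = 85.9091 kg; height = (5×12 + 2) × 2.54 = 62 × 2.54 = 157.48 cm.
Harris-Benedict: BMR = 88.362 + 13.397(85.9091) + 4.799(157.48) − 5.677(50) = 1711.1826 kcal/day.

1711 kcal/day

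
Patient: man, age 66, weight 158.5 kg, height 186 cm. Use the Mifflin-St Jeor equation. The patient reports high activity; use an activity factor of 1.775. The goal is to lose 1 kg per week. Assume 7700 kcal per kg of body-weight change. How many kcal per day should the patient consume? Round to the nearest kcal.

3200 kcal per day

Mifflin-St Jeor (male): BMR = 10(158.5) + 6.25(186) − 5(66) + 5 = 1585 + 1162.5 − 330 + 5 = 2422.5 kcal/day.
TEE = 2422.5 × 1.775 = 4299.9375 kcal/day.
Required daily deficit = 1 × 7700 ÷ 7 = 1100 kcal/day.
Target intake = 4299.9375 − 1100 = 3199.9375 kcal/day.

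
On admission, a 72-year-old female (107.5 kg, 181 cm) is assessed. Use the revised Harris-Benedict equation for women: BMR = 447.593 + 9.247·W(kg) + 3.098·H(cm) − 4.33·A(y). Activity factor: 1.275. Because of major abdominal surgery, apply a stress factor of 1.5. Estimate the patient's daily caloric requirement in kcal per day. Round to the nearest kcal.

3233 kcal per day

Harris-Benedict: BMR = 447.593 + 9.247(107.5) + 3.098(181) − 4.33(72) = 1690.6235 kcal/day.
TEE = BMR × activity factor = 1690.6235 × 1.275 = 2155.545 kcal/day.
Apply stress factor: 2155.545 × 1.5 = 3233.3174 kcal/day.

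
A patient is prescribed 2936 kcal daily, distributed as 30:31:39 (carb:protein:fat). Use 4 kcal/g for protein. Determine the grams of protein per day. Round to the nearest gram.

Protein energy = 31% × 2936 = 910.16 kcal.
At 4 kcal/g: 910.16 ÷ 4 = 227.54 g.

228 g/day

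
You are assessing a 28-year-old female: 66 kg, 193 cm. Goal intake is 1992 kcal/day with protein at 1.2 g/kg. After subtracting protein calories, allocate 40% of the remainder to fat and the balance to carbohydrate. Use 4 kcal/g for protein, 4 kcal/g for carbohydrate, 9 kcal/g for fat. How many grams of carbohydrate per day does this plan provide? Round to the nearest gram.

Protein = 1.2 × 66 = 79.2 g → 79.2 × 4 = 316.8 kcal.
Non-protein calories = 1992 − 316.8 = 1675.2 kcal.
Fat: 40% × 1675.2 = 670.08 kcal; carbohydrate: 1005.12 kcal.
Carbohydrate: 1005.12 kcal ÷ 4 kcal/g = 251.28 g.

251 g/day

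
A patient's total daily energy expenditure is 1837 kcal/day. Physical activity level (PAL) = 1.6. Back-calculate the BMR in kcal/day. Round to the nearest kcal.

1148 kcal/day

BMR = TEE ÷ activity factor = 1837 ÷ 1.6 = 1148.125 kcal/day.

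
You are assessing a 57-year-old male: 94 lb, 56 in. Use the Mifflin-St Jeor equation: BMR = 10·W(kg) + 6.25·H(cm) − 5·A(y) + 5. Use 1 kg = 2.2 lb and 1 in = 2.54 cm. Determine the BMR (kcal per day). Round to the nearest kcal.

Convert to metric: weight = 94 ÷ 2.2 = 42.7273 kg; height = 56 × 2.54 = 142.24 cm.
Mifflin-St Jeor (male): BMR = 10(42.7273) + 6.25(142.24) − 5(57) + 5 = 427.2727 + 889 − 285 + 5 = 1036.2727 kcal/day.

1036 kcal per day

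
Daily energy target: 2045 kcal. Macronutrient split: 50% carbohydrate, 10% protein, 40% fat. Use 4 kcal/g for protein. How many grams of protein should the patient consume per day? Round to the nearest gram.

Protein energy = 10% × 2045 = 204.5 kcal.
At 4 kcal/g: 204.5 ÷ 4 = 51.125 g.

51 g/day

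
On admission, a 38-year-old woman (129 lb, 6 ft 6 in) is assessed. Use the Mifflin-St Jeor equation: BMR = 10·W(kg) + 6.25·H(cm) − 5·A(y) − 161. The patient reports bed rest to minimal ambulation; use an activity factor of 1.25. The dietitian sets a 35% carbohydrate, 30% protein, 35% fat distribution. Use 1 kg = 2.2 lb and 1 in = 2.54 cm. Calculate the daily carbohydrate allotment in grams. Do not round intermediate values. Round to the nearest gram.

161 g/day

Convert to metric: weight = 129 ÷ 2.2 = 58.6364 kg; height = (6×12 + 6) × 2.54 = 78 × 2.54 = 198.12 cm.
Mifflin-St Jeor (female): BMR = 10(58.6364) + 6.25(198.12) − 5(38) − 161 = 586.3636 + 1238.25 − 190 − 161 = 1473.6136 kcal/day.
TEE = 1473.6136 × 1.25 = 1842.017 kcal/day.
Carbohydrate energy = 35% × 1842.017 = 644.706 kcal.
Carbohydrate = 644.706 ÷ 4 kcal/g = 161.1765 g.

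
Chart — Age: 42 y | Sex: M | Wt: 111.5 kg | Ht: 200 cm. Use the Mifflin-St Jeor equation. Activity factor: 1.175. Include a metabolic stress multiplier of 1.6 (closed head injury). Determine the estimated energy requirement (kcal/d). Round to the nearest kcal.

4061 kcal/d

Mifflin-St Jeor (male): BMR = 10(111.5) + 6.25(200) − 5(42) + 5 = 1115 + 1250 − 210 + 5 = 2160 kcal/day.
TEE = BMR × activity factor = 2160 × 1.175 = 2538 kcal/day.
Apply stress factor: 2538 × 1.6 = 4060.8 kcal/day.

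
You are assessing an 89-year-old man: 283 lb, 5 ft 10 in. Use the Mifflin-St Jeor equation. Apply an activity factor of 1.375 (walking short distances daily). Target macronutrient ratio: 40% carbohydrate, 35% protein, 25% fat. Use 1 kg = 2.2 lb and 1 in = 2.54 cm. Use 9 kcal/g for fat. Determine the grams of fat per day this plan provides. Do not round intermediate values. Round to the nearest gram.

75 g/day

Convert to metric: weight = 283 ÷ 2.2 = 128.6364 kg; height = (5×12 + 10) × 2.54 = 70 × 2.54 = 177.8 cm.
Mifflin-St Jeor (male): BMR = 10(128.6364) + 6.25(177.8) − 5(89) + 5 = 1286.3636 + 1111.25 − 445 + 5 = 1957.6136 kcal/day.
TEE = 1957.6136 × 1.375 = 2691.7188 kcal/day.
Fat energy = 25% × 2691.7188 = 672.9297 kcal.
Fat = 672.9297 ÷ 9 kcal/g = 74.77 g.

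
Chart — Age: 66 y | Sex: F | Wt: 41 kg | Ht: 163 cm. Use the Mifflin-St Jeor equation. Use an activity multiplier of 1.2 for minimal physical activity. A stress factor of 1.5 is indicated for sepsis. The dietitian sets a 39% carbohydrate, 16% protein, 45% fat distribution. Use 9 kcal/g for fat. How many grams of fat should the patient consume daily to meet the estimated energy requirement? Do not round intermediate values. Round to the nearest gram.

84 g/day

Mifflin-St Jeor (female): BMR = 10(41) + 6.25(163) − 5(66) − 161 = 410 + 1018.75 − 330 − 161 = 937.75 kcal/day.
TEE = 937.75 × 1.2 = 1125.3 kcal/day.
With stress factor 1.5: 1125.3 × 1.5 = 1687.95 kcal/day.
Fat energy = 45% × 1687.95 = 759.5775 kcal.
Fat = 759.5775 ÷ 9 kcal/g = 84.3975 g.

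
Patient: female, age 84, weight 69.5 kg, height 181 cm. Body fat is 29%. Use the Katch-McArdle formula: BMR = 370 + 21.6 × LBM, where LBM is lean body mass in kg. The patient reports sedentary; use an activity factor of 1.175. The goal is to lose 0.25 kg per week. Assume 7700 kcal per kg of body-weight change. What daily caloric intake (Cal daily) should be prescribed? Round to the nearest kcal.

1412 Cal daily

LBM = 69.5 × (1 − 0.29) = 49.345 kg. Katch-McArdle: BMR = 370 + 21.6 × 49.345 = 1435.852 kcal/day.
TEE = 1435.852 × 1.175 = 1687.1261 kcal/day.
Required daily deficit = 0.25 × 7700 ÷ 7 = 275 kcal/day.
Target intake = 1687.1261 − 275 = 1412.1261 kcal/day.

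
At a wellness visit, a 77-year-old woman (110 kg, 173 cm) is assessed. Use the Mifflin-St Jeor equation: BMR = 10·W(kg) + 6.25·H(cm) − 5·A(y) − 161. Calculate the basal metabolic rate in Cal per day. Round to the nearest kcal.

Mifflin-St Jeor (female): BMR = 10(110) + 6.25(173) − 5(77) − 161 = 1100 + 1081.25 − 385 − 161 = 1635.25 kcal/day.

1635 Cal per day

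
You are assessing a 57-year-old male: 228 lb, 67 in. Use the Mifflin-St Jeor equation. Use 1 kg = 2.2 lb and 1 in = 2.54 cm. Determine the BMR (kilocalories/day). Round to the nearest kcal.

1820 kilocalories/day

Convert to metric: weight = 228 ÷ 2.2 = 103.6364 kg; height = 67 × 2.54 = 170.18 cm.
Mifflin-St Jeor (male): BMR = 10(103.6364) + 6.25(170.18) − 5(57) + 5 = 1036.3636 + 1063.625 − 285 + 5 = 1819.9886 kcal/day.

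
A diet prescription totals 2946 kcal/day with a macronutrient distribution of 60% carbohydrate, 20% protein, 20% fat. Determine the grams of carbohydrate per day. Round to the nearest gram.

Carbohydrate energy = 60% × 2946 = 1767.6 kcal.
At 4 kcal/g: 1767.6 ÷ 4 = 441.9 g.

442 g/day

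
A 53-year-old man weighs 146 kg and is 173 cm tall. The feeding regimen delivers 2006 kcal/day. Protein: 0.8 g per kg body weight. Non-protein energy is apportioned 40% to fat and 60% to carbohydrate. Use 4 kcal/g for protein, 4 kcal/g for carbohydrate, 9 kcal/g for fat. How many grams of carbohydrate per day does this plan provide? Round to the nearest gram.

231 g/day

Protein = 0.8 × 146 = 116.8 g → 116.8 × 4 = 467.2 kcal.
Non-protein calories = 2006 − 467.2 = 1538.8 kcal.
Fat: 40% × 1538.8 = 615.52 kcal; carbohydrate: 923.28 kcal.
Carbohydrate: 923.28 kcal ÷ 4 kcal/g = 230.82 g.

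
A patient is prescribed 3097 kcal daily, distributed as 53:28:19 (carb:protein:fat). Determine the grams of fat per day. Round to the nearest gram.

Fat energy = 19% × 3097 = 588.43 kcal.
At 9 kcal/g: 588.43 ÷ 9 = 65.3811 g.

65 g/day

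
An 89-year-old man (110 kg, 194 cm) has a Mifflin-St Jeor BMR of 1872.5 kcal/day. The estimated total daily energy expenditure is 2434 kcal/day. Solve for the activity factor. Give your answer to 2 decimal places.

Activity factor = TEE ÷ BMR = 2434 ÷ 1872.5 = 1.3.

1.30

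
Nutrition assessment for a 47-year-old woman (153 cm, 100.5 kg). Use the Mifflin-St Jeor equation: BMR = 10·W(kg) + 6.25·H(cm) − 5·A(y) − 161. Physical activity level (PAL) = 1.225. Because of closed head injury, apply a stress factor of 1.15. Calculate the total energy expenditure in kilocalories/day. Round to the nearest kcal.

Mifflin-St Jeor (female): BMR = 10(100.5) + 6.25(153) − 5(47) − 161 = 1005 + 956.25 − 235 − 161 = 1565.25 kcal/day.
TEE = BMR × activity factor = 1565.25 × 1.225 = 1917.4313 kcal/day.
Apply stress factor: 1917.4313 × 1.15 = 2205.0459 kcal/day.

2205 kilocalories/day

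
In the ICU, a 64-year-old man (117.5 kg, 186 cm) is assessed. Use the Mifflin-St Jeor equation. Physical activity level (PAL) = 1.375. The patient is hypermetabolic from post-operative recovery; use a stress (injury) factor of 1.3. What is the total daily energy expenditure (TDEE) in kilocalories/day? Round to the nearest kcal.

Mifflin-St Jeor (male): BMR = 10(117.5) + 6.25(186) − 5(64) + 5 = 1175 + 1162.5 − 320 + 5 = 2022.5 kcal/day.
TEE = BMR × activity factor = 2022.5 × 1.375 = 2780.9375 kcal/day.
Apply stress factor: 2780.9375 × 1.3 = 3615.2188 kcal/day.

3615 kilocalories/day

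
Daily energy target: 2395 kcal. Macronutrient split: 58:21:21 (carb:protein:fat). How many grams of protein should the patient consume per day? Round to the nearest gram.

126 g/day

Protein energy = 21% × 2395 = 502.95 kcal.
At 4 kcal/g: 502.95 ÷ 4 = 125.7375 g.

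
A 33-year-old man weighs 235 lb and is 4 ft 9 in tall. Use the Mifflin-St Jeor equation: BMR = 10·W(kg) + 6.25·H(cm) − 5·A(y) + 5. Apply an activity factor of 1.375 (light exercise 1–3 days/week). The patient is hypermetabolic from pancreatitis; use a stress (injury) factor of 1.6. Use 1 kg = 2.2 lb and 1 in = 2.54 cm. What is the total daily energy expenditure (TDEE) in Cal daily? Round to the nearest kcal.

Convert to metric: weight = 235 ÷ 2.2 = 106.8182 kg; height = (4×12 + 9) × 2.54 = 57 × 2.54 = 144.78 cm.
Mifflin-St Jeor (male): BMR = 10(106.8182) + 6.25(144.78) − 5(33) + 5 = 1068.1818 + 904.875 − 165 + 5 = 1813.0568 kcal/day.
TEE = BMR × activity factor = 1813.0568 × 1.375 = 2492.9531 kcal/day.
Apply stress factor: 2492.9531 × 1.6 = 3988.725 kcal/day.

3989 Cal daily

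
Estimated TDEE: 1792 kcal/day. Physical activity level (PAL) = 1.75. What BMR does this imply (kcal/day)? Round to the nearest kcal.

BMR = TEE ÷ activity factor = 1792 ÷ 1.75 = 1024 kcal/day.

1024 kcal/day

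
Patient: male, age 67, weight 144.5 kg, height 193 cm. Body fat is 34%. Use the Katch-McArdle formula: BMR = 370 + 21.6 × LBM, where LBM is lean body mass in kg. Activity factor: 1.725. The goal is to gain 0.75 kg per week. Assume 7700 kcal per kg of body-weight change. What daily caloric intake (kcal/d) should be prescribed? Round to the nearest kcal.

LBM = 144.5 × (1 − 0.34) = 95.37 kg. Katch-McArdle: BMR = 370 + 21.6 × 95.37 = 2429.992 kcal/day.
TEE = 2429.992 × 1.725 = 4191.7362 kcal/day.
Required daily surplus = 0.75 × 7700 ÷ 7 = 825 kcal/day.
Target intake = 4191.7362 + 825 = 5016.7362 kcal/day.

5017 kcal/d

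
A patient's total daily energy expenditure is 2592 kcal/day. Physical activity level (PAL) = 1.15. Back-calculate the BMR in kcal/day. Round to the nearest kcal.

2254 kcal/day

BMR = TEE ÷ activity factor = 2592 ÷ 1.15 = 2253.913 kcal/day.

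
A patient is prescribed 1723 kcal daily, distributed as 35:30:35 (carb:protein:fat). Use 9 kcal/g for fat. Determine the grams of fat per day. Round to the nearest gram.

Fat energy = 35% × 1723 = 603.05 kcal.
At 9 kcal/g: 603.05 ÷ 9 = 67.0056 g.

67 g/day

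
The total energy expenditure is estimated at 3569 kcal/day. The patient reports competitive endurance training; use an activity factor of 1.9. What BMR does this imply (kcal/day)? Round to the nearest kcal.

1878 kcal/day

BMR = TEE ÷ activity factor = 3569 ÷ 1.9 = 1878.4211 kcal/day.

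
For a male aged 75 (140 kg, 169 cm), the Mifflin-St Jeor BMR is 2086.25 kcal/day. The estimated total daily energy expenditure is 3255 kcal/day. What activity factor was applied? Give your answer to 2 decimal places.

1.56

Activity factor = TEE ÷ BMR = 3255 ÷ 2086.25 = 1.56.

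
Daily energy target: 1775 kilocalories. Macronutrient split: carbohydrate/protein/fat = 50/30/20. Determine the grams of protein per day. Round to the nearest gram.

133 g/day

Protein energy = 30% × 1775 = 532.5 kcal.
At 4 kcal/g: 532.5 ÷ 4 = 133.125 g.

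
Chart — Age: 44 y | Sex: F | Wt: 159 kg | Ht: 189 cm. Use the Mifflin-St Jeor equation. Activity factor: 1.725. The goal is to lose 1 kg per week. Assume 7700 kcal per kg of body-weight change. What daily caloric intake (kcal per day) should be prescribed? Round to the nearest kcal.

3023 kcal per day

Mifflin-St Jeor (female): BMR = 10(159) + 6.25(189) − 5(44) − 161 = 1590 + 1181.25 − 220 − 161 = 2390.25 kcal/day.
TEE = 2390.25 × 1.725 = 4123.1813 kcal/day.
Required daily deficit = 1 × 7700 ÷ 7 = 1100 kcal/day.
Target intake = 4123.1813 − 1100 = 3023.1813 kcal/day.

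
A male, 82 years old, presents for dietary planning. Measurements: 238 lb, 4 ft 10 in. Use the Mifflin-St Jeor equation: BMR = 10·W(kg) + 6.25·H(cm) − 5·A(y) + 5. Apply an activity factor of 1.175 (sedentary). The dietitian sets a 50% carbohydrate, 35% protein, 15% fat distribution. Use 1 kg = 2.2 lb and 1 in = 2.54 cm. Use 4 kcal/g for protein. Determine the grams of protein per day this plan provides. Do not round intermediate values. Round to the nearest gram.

Convert to metric: weight = 238 ÷ 2.2 = 108.1818 kg; height = (4×12 + 10) × 2.54 = 58 × 2.54 = 147.32 cm.
Mifflin-St Jeor (male): BMR = 10(108.1818) + 6.25(147.32) − 5(82) + 5 = 1081.8182 + 920.75 − 410 + 5 = 1597.5682 kcal/day.
TEE = 1597.5682 × 1.175 = 1877.1426 kcal/day.
Protein energy = 35% × 1877.1426 = 656.9999 kcal.
Protein = 656.9999 ÷ 4 kcal/g = 164.25 g.

164 g/day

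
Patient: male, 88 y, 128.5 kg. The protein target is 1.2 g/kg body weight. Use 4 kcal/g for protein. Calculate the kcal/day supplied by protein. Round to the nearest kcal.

Protein = 1.2 g/kg × 128.5 kg = 154.2 g/day.
Protein energy = 154.2 g × 4 kcal/g = 616.8 kcal/day.

617 kcal/day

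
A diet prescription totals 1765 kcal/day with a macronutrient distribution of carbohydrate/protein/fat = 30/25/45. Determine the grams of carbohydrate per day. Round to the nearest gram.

Carbohydrate energy = 30% × 1765 = 529.5 kcal.
At 4 kcal/g: 529.5 ÷ 4 = 132.375 g.

132 g/day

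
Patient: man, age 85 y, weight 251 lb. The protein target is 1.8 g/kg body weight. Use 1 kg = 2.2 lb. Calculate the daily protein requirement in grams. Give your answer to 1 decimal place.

Weight in kg = 251 ÷ 2.2 = 114.0909 kg.
Protein = 1.8 g/kg × 114.0909 kg = 205.3636 g/day.

205.4 g/day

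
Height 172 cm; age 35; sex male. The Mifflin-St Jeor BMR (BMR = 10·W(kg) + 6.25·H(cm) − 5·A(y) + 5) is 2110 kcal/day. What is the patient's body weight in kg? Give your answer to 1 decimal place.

120.5 kg

2110 = 10·W + 6.25(172) − 5(35) + 5
10·W = 2110 − 905 = 1205, so W = 120.5 kg.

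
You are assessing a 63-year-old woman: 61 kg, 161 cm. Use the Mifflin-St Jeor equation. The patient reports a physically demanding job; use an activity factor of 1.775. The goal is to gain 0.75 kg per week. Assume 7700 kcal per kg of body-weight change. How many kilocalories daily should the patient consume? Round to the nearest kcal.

2849 kilocalories daily

Mifflin-St Jeor (female): BMR = 10(61) + 6.25(161) − 5(63) − 161 = 610 + 1006.25 − 315 − 161 = 1140.25 kcal/day.
TEE = 1140.25 × 1.775 = 2023.9438 kcal/day.
Required daily surplus = 0.75 × 7700 ÷ 7 = 825 kcal/day.
Target intake = 2023.9438 + 825 = 2848.9438 kcal/day.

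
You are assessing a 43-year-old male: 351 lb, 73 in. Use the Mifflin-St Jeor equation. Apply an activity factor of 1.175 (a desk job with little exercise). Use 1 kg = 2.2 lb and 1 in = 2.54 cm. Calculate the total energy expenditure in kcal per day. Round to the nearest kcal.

2990 kcal per day

Convert to metric: weight = 351 ÷ 2.2 = 159.5455 kg; height = 73 × 2.54 = 185.42 cm.
Mifflin-St Jeor (male): BMR = 10(159.5455) + 6.25(185.42) − 5(43) + 5 = 1595.4545 + 1158.875 − 215 + 5 = 2544.3295 kcal/day.
TEE = BMR × activity factor = 2544.3295 × 1.175 = 2989.5872 kcal/day.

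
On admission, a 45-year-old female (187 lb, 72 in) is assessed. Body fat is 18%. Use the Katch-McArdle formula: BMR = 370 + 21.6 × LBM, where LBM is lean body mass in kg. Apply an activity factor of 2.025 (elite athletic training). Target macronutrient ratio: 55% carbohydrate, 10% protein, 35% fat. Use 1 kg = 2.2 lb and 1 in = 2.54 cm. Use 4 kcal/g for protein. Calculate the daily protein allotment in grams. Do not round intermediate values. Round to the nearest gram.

Convert to metric: weight = 187 ÷ 2.2 = 85 kg; height = 72 × 2.54 = 182.88 cm.
LBM = 85 × (1 − 0.18) = 69.7 kg. Katch-McArdle: BMR = 370 + 21.6 × 69.7 = 1875.52 kcal/day.
TEE = 1875.52 × 2.025 = 3797.928 kcal/day.
Protein energy = 10% × 3797.928 = 379.7928 kcal.
Protein = 379.7928 ÷ 4 kcal/g = 94.9482 g.

95 g/day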